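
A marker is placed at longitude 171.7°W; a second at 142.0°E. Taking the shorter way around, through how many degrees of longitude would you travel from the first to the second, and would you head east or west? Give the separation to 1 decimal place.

Raw difference: 142.0 − -171.7 = 313.7°.
Normalise into (−180°, 180°]: 313.7° − 360° = -46.3°.
Negative ⇒ the second point lies to the west; separation 46.3°.

46.3° west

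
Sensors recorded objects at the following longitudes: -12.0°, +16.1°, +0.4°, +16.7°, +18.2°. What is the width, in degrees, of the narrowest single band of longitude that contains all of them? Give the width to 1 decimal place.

Sort the longitudes: -12.0°, +0.4°, +16.1°, +16.7°, +18.2°.
Eastward gaps between consecutive values (wrapping around): 12.4°, 15.7°, 0.6°, 1.5°, 329.8°.
Largest gap = 329.8° ⇒ minimal covering band is its complement: 360° − 329.8° = 30.2°.
Band runs from -12.0° eastward to +18.2°.

30.2°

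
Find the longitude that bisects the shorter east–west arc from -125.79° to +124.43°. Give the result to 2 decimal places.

+179.32°

Signed shortest Δλ from -125.79° to +124.43° is -109.78°.
Midpoint longitude = -125.79° + (-109.78°)/2 = -125.79° − 54.89° = -180.68°.
Normalise into (−180°, 180°]: +179.32°.
(The naïve average (-125.79 + +124.43)/2 = -0.68° is on the wrong side of the globe.)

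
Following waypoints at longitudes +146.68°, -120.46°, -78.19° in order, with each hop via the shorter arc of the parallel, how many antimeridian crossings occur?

1

Leg 1: +146.68° → -120.46°, shortest Δλ = 92.86° (east) — crosses 180°.
Leg 2: -120.46° → -78.19°, shortest Δλ = 42.27° (east) — does not cross 180°.
Total crossings: 1.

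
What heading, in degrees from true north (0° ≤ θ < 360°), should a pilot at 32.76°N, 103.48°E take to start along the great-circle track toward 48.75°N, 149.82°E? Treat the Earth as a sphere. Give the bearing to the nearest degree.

51°

Δλ = 149.82 − 103.48 = 46.34°.
θ = atan2( sin Δλ · cos φ₂ , cos φ₁ · sin φ₂ − sin φ₁ · cos φ₂ · cos Δλ )
  = atan2(0.47700, 0.38594) = 51.024° → normalised to [0°, 360°): 51.024°.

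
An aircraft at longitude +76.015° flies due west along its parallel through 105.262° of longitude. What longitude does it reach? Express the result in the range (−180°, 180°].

-29.247°

Start at +76.015°; shift −105.262° → -29.247°.
-29.247° already lies in (−180°, 180°].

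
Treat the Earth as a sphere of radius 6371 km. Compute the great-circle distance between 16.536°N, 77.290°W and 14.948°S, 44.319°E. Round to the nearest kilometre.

Δλ = 44.319 − -77.290 = 121.609°.
Δφ = -14.948 − 16.536 = -31.484°.
a = sin²(Δφ/2) + cos φ₁ · cos φ₂ · sin²(Δλ/2) = 0.779428.
c = 2·atan2(√a, √(1−a)) = 2.16380 rad → d = 6371·c ≈ 13785.58 km.

13786 km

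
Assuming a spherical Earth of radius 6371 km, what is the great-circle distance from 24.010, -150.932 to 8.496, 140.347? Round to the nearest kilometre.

7469 km

Δλ = 140.347 − -150.932 = 291.279°; wrapped into (−180°, 180°]: -68.721°.
Δφ = 8.496 − 24.010 = -15.514°.
a = sin²(Δφ/2) + cos φ₁ · cos φ₂ · sin²(Δλ/2) = 0.306007.
c = 2·atan2(√a, √(1−a)) = 1.17235 rad → d = 6371·c ≈ 7469.05 km.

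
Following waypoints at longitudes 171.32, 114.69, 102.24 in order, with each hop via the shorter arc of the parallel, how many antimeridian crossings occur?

Leg 1: +171.32° → +114.69°, shortest Δλ = -56.63° (west) — does not cross 180°.
Leg 2: +114.69° → +102.24°, shortest Δλ = -12.45° (west) — does not cross 180°.
Total crossings: 0.

0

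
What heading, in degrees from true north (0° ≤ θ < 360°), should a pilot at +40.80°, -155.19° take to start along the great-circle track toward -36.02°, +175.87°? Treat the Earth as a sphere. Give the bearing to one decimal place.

203.3°

Δλ = 175.87 − -155.19 = 331.06°; wrapped into (−180°, 180°]: -28.94°.
θ = atan2( sin Δλ · cos φ₂ , cos φ₁ · sin φ₂ − sin φ₁ · cos φ₂ · cos Δλ )
  = atan2(-0.39138, -0.90766) = -156.675° → normalised to [0°, 360°): 203.325°.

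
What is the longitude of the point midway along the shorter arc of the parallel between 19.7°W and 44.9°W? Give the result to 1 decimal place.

32.3°W

Signed shortest Δλ from -19.7° to -44.9° is -25.2°.
Midpoint longitude = -19.7° + (-25.2°)/2 = -19.7° − 12.6° = -32.3°.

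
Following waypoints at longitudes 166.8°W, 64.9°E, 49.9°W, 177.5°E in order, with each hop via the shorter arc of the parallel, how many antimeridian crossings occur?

Leg 1: -166.8° → +64.9°, shortest Δλ = -128.3° (west) — crosses 180°.
Leg 2: +64.9° → -49.9°, shortest Δλ = -114.8° (west) — does not cross 180°.
Leg 3: -49.9° → +177.5°, shortest Δλ = -132.6° (west) — crosses 180°.
Total crossings: 2.

2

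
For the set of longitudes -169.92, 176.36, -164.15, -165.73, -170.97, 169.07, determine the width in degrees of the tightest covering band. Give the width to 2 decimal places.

26.78°

Sort the longitudes: -170.97°, -169.92°, -165.73°, -164.15°, +169.07°, +176.36°.
Eastward gaps between consecutive values (wrapping around): 1.05°, 4.19°, 1.58°, 333.22°, 7.29°, 12.67°.
Largest gap = 333.22° ⇒ minimal covering band is its complement: 360° − 333.22° = 26.78°.
Band runs from +169.07° eastward to -164.15°, crossing the antimeridian.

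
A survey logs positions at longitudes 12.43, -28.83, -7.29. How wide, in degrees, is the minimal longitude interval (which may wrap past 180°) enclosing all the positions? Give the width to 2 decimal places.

Sort the longitudes: -28.83°, -7.29°, +12.43°.
Eastward gaps between consecutive values (wrapping around): 21.54°, 19.72°, 318.74°.
Largest gap = 318.74° ⇒ minimal covering band is its complement: 360° − 318.74° = 41.26°.
Band runs from -28.83° eastward to +12.43°.

41.26°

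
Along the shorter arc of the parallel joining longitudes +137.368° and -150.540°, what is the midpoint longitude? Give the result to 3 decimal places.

+173.414°

Signed shortest Δλ from +137.368° to -150.540° is +72.092°.
Midpoint longitude = +137.368° + (+72.092°)/2 = +137.368° + 36.046° = +173.414°.
(The naïve average (+137.368 + -150.540)/2 = -6.586° is on the wrong side of the globe.)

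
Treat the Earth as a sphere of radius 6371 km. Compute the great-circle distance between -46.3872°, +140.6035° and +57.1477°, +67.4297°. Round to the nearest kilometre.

Δλ = 67.4297 − 140.6035 = -73.1738°.
Δφ = 57.1477 − -46.3872 = 103.5349°.
a = sin²(Δφ/2) + cos φ₁ · cos φ₂ · sin²(Δλ/2) = 0.749955.
c = 2·atan2(√a, √(1−a)) = 2.09429 rad → d = 6371·c ≈ 13342.73 km.

13343 km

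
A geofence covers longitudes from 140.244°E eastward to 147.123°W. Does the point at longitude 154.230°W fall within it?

Yes

Band width going east from +140.244° to -147.123°: ((-147.123 − 140.244) mod 360) = 72.633°.
Offset of -154.230° east of the west edge: ((-154.230 − 140.244) mod 360) = 65.526°.
65.526° ≤ 72.633° ⇒ inside.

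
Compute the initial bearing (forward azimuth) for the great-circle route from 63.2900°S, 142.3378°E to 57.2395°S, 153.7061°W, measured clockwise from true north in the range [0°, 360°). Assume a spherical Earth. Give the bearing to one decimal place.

108.8°

Δλ = -153.7061 − 142.3378 = -296.0439°; wrapped into (−180°, 180°]: 63.9561°.
θ = atan2( sin Δλ · cos φ₂ , cos φ₁ · sin φ₂ − sin φ₁ · cos φ₂ · cos Δλ )
  = atan2(0.48618, -0.16575) = 108.825° → normalised to [0°, 360°): 108.825°.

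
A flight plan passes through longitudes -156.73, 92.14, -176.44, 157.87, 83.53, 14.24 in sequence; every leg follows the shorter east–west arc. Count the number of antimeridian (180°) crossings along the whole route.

3

Leg 1: -156.73° → +92.14°, shortest Δλ = -111.13° (west) — crosses 180°.
Leg 2: +92.14° → -176.44°, shortest Δλ = 91.42° (east) — crosses 180°.
Leg 3: -176.44° → +157.87°, shortest Δλ = -25.69° (west) — crosses 180°.
Leg 4: +157.87° → +83.53°, shortest Δλ = -74.34° (west) — does not cross 180°.
Leg 5: +83.53° → +14.24°, shortest Δλ = -69.29° (west) — does not cross 180°.
Total crossings: 3.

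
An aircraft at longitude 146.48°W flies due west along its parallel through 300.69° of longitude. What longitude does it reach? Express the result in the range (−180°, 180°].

87.17°W

Start at -146.48°; shift −300.69° → -447.17°.
-447.17° lies outside (−180°, 180°]; add 360° → -87.17°.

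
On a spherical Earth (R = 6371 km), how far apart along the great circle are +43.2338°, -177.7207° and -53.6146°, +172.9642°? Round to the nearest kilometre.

Δλ = 172.9642 − -177.7207 = 350.6849°; wrapped into (−180°, 180°]: -9.3151°.
Δφ = -53.6146 − 43.2338 = -96.8484°.
a = sin²(Δφ/2) + cos φ₁ · cos φ₂ · sin²(Δλ/2) = 0.562471.
c = 2·atan2(√a, √(1−a)) = 1.69607 rad → d = 6371·c ≈ 10805.63 km.

10806 km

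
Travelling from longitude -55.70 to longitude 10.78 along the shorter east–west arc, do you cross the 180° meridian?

No

Signed shortest Δλ = ((10.78 − -55.70 + 180) mod 360) − 180 = 66.48°.
Going east by 66.48° from -55.70° reaches +10.78° without touching 180°.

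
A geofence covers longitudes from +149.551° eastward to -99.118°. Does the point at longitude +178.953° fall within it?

Yes

Band width going east from +149.551° to -99.118°: ((-99.118 − 149.551) mod 360) = 111.331°.
Offset of +178.953° east of the west edge: ((178.953 − 149.551) mod 360) = 29.402°.
29.402° ≤ 111.331° ⇒ inside.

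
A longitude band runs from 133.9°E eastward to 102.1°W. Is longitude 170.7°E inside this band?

Yes

Band width going east from +133.9° to -102.1°: ((-102.1 − 133.9) mod 360) = 124.0°.
Offset of +170.7° east of the west edge: ((170.7 − 133.9) mod 360) = 36.8°.
36.8° ≤ 124.0° ⇒ inside.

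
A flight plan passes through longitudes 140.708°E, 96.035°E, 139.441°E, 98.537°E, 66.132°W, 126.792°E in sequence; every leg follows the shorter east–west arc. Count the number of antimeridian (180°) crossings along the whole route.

Leg 1: +140.708° → +96.035°, shortest Δλ = -44.673° (west) — does not cross 180°.
Leg 2: +96.035° → +139.441°, shortest Δλ = 43.406° (east) — does not cross 180°.
Leg 3: +139.441° → +98.537°, shortest Δλ = -40.904° (west) — does not cross 180°.
Leg 4: +98.537° → -66.132°, shortest Δλ = -164.669° (west) — does not cross 180°.
Leg 5: -66.132° → +126.792°, shortest Δλ = -167.076° (west) — crosses 180°.
Total crossings: 1.

1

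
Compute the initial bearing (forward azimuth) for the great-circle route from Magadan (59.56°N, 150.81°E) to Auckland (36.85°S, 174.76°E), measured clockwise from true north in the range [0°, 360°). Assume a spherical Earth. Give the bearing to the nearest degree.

Δλ = 174.76 − 150.81 = 23.95°.
θ = atan2( sin Δλ · cos φ₂ , cos φ₁ · sin φ₂ − sin φ₁ · cos φ₂ · cos Δλ )
  = atan2(0.32484, -0.93435) = 160.829° → normalised to [0°, 360°): 160.829°.

161°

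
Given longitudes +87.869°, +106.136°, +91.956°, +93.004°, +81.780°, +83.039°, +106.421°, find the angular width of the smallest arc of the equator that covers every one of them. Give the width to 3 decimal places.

Sort the longitudes: +81.780°, +83.039°, +87.869°, +91.956°, +93.004°, +106.136°, +106.421°.
Eastward gaps between consecutive values (wrapping around): 1.259°, 4.830°, 4.087°, 1.048°, 13.132°, 0.285°, 335.359°.
Largest gap = 335.359° ⇒ minimal covering band is its complement: 360° − 335.359° = 24.641°.
Band runs from +81.780° eastward to +106.421°.

24.641°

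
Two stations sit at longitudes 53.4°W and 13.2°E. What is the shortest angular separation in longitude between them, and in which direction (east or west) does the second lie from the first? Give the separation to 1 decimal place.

Raw difference: 13.2 − -53.4 = 66.6°.
Normalise into (−180°, 180°]: 66.6° stays 66.6°.
Positive ⇒ the second point lies to the east; separation 66.6°.

66.6° east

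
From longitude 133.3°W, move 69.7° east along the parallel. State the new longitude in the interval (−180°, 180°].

63.6°W

Start at -133.3°; shift +69.7° → -63.6°.
-63.6° already lies in (−180°, 180°].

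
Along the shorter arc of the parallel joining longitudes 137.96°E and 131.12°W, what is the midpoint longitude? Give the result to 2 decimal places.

176.58°W

Signed shortest Δλ from +137.96° to -131.12° is +90.92°.
Midpoint longitude = +137.96° + (+90.92°)/2 = +137.96° + 45.46° = +183.42°.
Normalise into (−180°, 180°]: -176.58°.
(The naïve average (+137.96 + -131.12)/2 = 3.42° is on the wrong side of the globe.)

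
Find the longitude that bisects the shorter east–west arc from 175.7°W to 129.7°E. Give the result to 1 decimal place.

Signed shortest Δλ from -175.7° to +129.7° is -54.6°.
Midpoint longitude = -175.7° + (-54.6°)/2 = -175.7° − 27.3° = -203.0°.
Normalise into (−180°, 180°]: +157.0°.
(The naïve average (-175.7 + +129.7)/2 = -23.0° is on the wrong side of the globe.)

157.0°E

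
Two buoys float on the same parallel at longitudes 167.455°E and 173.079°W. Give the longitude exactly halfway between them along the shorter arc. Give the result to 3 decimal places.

177.188°E

Signed shortest Δλ from +167.455° to -173.079° is +19.466°.
Midpoint longitude = +167.455° + (+19.466°)/2 = +167.455° + 9.733° = +177.188°.
(The naïve average (+167.455 + -173.079)/2 = -2.812° is on the wrong side of the globe.)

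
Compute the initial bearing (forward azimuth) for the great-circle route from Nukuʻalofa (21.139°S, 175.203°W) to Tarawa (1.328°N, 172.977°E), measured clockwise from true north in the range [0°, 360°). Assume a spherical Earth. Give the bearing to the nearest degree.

Δλ = 172.977 − -175.203 = 348.180°; wrapped into (−180°, 180°]: -11.820°.
θ = atan2( sin Δλ · cos φ₂ , cos φ₁ · sin φ₂ − sin φ₁ · cos φ₂ · cos Δλ )
  = atan2(-0.20478, 0.37451) = -28.670° → normalised to [0°, 360°): 331.330°.

331°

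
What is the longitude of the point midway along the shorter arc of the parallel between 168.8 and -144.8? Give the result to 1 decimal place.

-168.0°

Signed shortest Δλ from +168.8° to -144.8° is +46.4°.
Midpoint longitude = +168.8° + (+46.4°)/2 = +168.8° + 23.2° = +192.0°.
Normalise into (−180°, 180°]: -168.0°.
(The naïve average (+168.8 + -144.8)/2 = 12.0° is on the wrong side of the globe.)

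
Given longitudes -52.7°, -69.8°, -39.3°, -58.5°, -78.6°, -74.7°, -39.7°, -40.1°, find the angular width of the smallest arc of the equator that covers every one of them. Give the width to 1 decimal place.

Sort the longitudes: -78.6°, -74.7°, -69.8°, -58.5°, -52.7°, -40.1°, -39.7°, -39.3°.
Eastward gaps between consecutive values (wrapping around): 3.9°, 4.9°, 11.3°, 5.8°, 12.6°, 0.4°, 0.4°, 320.7°.
Largest gap = 320.7° ⇒ minimal covering band is its complement: 360° − 320.7° = 39.3°.
Band runs from -78.6° eastward to -39.3°.

39.3°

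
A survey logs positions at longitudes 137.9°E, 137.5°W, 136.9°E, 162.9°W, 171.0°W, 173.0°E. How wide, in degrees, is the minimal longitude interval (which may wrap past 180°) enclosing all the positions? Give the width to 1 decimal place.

85.6°

Sort the longitudes: -171.0°, -162.9°, -137.5°, +136.9°, +137.9°, +173.0°.
Eastward gaps between consecutive values (wrapping around): 8.1°, 25.4°, 274.4°, 1.0°, 35.1°, 16.0°.
Largest gap = 274.4° ⇒ minimal covering band is its complement: 360° − 274.4° = 85.6°.
Band runs from +136.9° eastward to -137.5°, crossing the antimeridian.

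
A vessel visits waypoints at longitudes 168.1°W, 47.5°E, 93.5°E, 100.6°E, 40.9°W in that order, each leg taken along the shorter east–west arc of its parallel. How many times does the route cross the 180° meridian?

Leg 1: -168.1° → +47.5°, shortest Δλ = -144.4° (west) — crosses 180°.
Leg 2: +47.5° → +93.5°, shortest Δλ = 46.0° (east) — does not cross 180°.
Leg 3: +93.5° → +100.6°, shortest Δλ = 7.1° (east) — does not cross 180°.
Leg 4: +100.6° → -40.9°, shortest Δλ = -141.5° (west) — does not cross 180°.
Total crossings: 1.

1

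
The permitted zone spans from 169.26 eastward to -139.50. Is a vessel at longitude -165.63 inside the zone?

Band width going east from +169.26° to -139.50°: ((-139.50 − 169.26) mod 360) = 51.24°.
Offset of -165.63° east of the west edge: ((-165.63 − 169.26) mod 360) = 25.11°.
25.11° ≤ 51.24° ⇒ inside.

Yes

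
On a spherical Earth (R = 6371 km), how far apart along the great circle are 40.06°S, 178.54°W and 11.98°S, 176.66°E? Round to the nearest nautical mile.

Δλ = 176.66 − -178.54 = 355.20°; wrapped into (−180°, 180°]: -4.80°.
Δφ = -11.98 − -40.06 = 28.08°.
a = sin²(Δφ/2) + cos φ₁ · cos φ₂ · sin²(Δλ/2) = 0.060167.
c = 2·atan2(√a, √(1−a)) = 0.49564 rad → d = 6371·c ≈ 3157.71 km ≈ 1705.03 nmi.

1705 nmi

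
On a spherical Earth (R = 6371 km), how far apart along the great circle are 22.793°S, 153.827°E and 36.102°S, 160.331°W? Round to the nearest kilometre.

Δλ = -160.331 − 153.827 = -314.158°; wrapped into (−180°, 180°]: 45.842°.
Δφ = -36.102 − -22.793 = -13.309°.
a = sin²(Δφ/2) + cos φ₁ · cos φ₂ · sin²(Δλ/2) = 0.126412.
c = 2·atan2(√a, √(1−a)) = 0.72699 rad → d = 6371·c ≈ 4631.67 km.

4632 km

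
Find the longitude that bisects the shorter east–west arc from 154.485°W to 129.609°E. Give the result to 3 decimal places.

167.562°E

Signed shortest Δλ from -154.485° to +129.609° is -75.906°.
Midpoint longitude = -154.485° + (-75.906°)/2 = -154.485° − 37.953° = -192.438°.
Normalise into (−180°, 180°]: +167.562°.
(The naïve average (-154.485 + +129.609)/2 = -12.438° is on the wrong side of the globe.)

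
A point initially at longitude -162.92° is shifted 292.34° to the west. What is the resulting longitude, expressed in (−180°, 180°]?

Start at -162.92°; shift −292.34° → -455.26°.
-455.26° lies outside (−180°, 180°]; add 360° → -95.26°.

-95.26°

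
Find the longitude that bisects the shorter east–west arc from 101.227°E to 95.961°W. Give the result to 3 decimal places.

Signed shortest Δλ from +101.227° to -95.961° is +162.812°.
Midpoint longitude = +101.227° + (+162.812°)/2 = +101.227° + 81.406° = +182.633°.
Normalise into (−180°, 180°]: -177.367°.
(The naïve average (+101.227 + -95.961)/2 = 2.633° is on the wrong side of the globe.)

177.367°W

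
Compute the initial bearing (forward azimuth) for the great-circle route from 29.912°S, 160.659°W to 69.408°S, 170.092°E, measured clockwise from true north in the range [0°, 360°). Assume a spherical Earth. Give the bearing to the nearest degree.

195°

Δλ = 170.092 − -160.659 = 330.751°; wrapped into (−180°, 180°]: -29.249°.
θ = atan2( sin Δλ · cos φ₂ , cos φ₁ · sin φ₂ − sin φ₁ · cos φ₂ · cos Δλ )
  = atan2(-0.17185, -0.65839) = -165.371° → normalised to [0°, 360°): 194.629°.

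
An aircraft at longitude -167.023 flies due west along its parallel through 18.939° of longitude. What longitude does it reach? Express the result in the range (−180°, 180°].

+174.038°

Start at -167.023°; shift −18.939° → -185.962°.
-185.962° lies outside (−180°, 180°]; add 360° → +174.038°.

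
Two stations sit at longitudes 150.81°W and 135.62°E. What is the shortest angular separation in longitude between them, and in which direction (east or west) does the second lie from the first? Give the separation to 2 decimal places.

73.57° west

Raw difference: 135.62 − -150.81 = 286.43°.
Normalise into (−180°, 180°]: 286.43° − 360° = -73.57°.
Negative ⇒ the second point lies to the west; separation 73.57°.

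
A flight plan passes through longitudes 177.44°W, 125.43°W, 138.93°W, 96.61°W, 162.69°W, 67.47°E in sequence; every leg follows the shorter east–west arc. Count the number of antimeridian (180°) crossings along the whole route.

Leg 1: -177.44° → -125.43°, shortest Δλ = 52.01° (east) — does not cross 180°.
Leg 2: -125.43° → -138.93°, shortest Δλ = -13.5° (west) — does not cross 180°.
Leg 3: -138.93° → -96.61°, shortest Δλ = 42.32° (east) — does not cross 180°.
Leg 4: -96.61° → -162.69°, shortest Δλ = -66.08° (west) — does not cross 180°.
Leg 5: -162.69° → +67.47°, shortest Δλ = -129.84° (west) — crosses 180°.
Total crossings: 1.

1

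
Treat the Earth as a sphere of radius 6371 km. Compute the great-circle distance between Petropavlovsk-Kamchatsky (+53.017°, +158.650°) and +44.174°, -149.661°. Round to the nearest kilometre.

3836 km

Δλ = -149.661 − 158.650 = -308.311°; wrapped into (−180°, 180°]: 51.689°.
Δφ = 44.174 − 53.017 = -8.843°.
a = sin²(Δφ/2) + cos φ₁ · cos φ₂ · sin²(Δλ/2) = 0.087937.
c = 2·atan2(√a, √(1−a)) = 0.60214 rad → d = 6371·c ≈ 3836.24 km.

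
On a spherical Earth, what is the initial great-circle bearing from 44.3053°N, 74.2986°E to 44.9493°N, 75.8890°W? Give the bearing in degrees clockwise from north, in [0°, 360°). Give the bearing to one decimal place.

339.4°

Δλ = -75.8890 − 74.2986 = -150.1876°.
θ = atan2( sin Δλ · cos φ₂ , cos φ₁ · sin φ₂ − sin φ₁ · cos φ₂ · cos Δλ )
  = atan2(-0.35186, 0.93449) = -20.632° → normalised to [0°, 360°): 339.368°.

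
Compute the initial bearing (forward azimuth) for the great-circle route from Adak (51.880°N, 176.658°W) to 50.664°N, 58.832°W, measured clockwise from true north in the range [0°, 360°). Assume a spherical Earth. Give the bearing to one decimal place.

38.3°

Δλ = -58.832 − -176.658 = 117.826°.
θ = atan2( sin Δλ · cos φ₂ , cos φ₁ · sin φ₂ − sin φ₁ · cos φ₂ · cos Δλ )
  = atan2(0.56057, 0.71023) = 38.283° → normalised to [0°, 360°): 38.283°.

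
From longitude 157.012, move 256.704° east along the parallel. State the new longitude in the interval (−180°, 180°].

+53.716°

Start at +157.012°; shift +256.704° → +413.716°.
+413.716° lies outside (−180°, 180°]; subtract 360° → +53.716°.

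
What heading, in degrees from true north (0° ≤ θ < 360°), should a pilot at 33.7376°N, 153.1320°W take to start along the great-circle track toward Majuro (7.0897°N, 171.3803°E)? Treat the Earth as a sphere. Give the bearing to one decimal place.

Δλ = 171.3803 − -153.1320 = 324.5123°; wrapped into (−180°, 180°]: -35.4877°.
θ = atan2( sin Δλ · cos φ₂ , cos φ₁ · sin φ₂ − sin φ₁ · cos φ₂ · cos Δλ )
  = atan2(-0.57609, -0.34613) = -120.998° → normalised to [0°, 360°): 239.002°.

239.0°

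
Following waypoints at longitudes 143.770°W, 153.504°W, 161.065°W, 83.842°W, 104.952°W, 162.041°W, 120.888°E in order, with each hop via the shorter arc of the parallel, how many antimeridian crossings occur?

1

Leg 1: -143.770° → -153.504°, shortest Δλ = -9.734° (west) — does not cross 180°.
Leg 2: -153.504° → -161.065°, shortest Δλ = -7.561° (west) — does not cross 180°.
Leg 3: -161.065° → -83.842°, shortest Δλ = 77.223° (east) — does not cross 180°.
Leg 4: -83.842° → -104.952°, shortest Δλ = -21.11° (west) — does not cross 180°.
Leg 5: -104.952° → -162.041°, shortest Δλ = -57.089° (west) — does not cross 180°.
Leg 6: -162.041° → +120.888°, shortest Δλ = -77.071° (west) — crosses 180°.
Total crossings: 1.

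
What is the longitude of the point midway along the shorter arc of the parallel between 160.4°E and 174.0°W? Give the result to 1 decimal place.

Signed shortest Δλ from +160.4° to -174.0° is +25.6°.
Midpoint longitude = +160.4° + (+25.6°)/2 = +160.4° + 12.8° = +173.2°.
(The naïve average (+160.4 + -174.0)/2 = -6.8° is on the wrong side of the globe.)

173.2°E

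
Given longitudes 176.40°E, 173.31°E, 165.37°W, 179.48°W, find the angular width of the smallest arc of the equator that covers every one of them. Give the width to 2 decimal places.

21.32°

Sort the longitudes: -179.48°, -165.37°, +173.31°, +176.40°.
Eastward gaps between consecutive values (wrapping around): 14.11°, 338.68°, 3.09°, 4.12°.
Largest gap = 338.68° ⇒ minimal covering band is its complement: 360° − 338.68° = 21.32°.
Band runs from +173.31° eastward to -165.37°, crossing the antimeridian.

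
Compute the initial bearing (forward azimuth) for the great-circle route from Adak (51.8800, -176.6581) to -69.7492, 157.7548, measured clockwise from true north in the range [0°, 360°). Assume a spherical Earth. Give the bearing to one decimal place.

190.3°

Δλ = 157.7548 − -176.6581 = 334.4129°; wrapped into (−180°, 180°]: -25.5871°.
θ = atan2( sin Δλ · cos φ₂ , cos φ₁ · sin φ₂ − sin φ₁ · cos φ₂ · cos Δλ )
  = atan2(-0.14949, -0.82475) = -169.727° → normalised to [0°, 360°): 190.273°.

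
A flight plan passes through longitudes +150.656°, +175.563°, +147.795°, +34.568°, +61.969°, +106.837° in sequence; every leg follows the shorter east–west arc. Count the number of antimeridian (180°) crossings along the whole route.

0

Leg 1: +150.656° → +175.563°, shortest Δλ = 24.907° (east) — does not cross 180°.
Leg 2: +175.563° → +147.795°, shortest Δλ = -27.768° (west) — does not cross 180°.
Leg 3: +147.795° → +34.568°, shortest Δλ = -113.227° (west) — does not cross 180°.
Leg 4: +34.568° → +61.969°, shortest Δλ = 27.401° (east) — does not cross 180°.
Leg 5: +61.969° → +106.837°, shortest Δλ = 44.868° (east) — does not cross 180°.
Total crossings: 0.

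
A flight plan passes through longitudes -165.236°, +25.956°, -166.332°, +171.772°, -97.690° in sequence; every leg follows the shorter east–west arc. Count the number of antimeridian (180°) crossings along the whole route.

4

Leg 1: -165.236° → +25.956°, shortest Δλ = -168.808° (west) — crosses 180°.
Leg 2: +25.956° → -166.332°, shortest Δλ = 167.712° (east) — crosses 180°.
Leg 3: -166.332° → +171.772°, shortest Δλ = -21.896° (west) — crosses 180°.
Leg 4: +171.772° → -97.690°, shortest Δλ = 90.538° (east) — crosses 180°.
Total crossings: 4.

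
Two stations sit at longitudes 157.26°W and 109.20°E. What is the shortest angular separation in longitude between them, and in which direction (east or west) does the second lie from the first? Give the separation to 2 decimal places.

93.54° west

Raw difference: 109.20 − -157.26 = 266.46°.
Normalise into (−180°, 180°]: 266.46° − 360° = -93.54°.
Negative ⇒ the second point lies to the west; separation 93.54°.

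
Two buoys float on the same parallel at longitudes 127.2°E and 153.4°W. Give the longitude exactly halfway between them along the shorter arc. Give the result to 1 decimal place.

166.9°E

Signed shortest Δλ from +127.2° to -153.4° is +79.4°.
Midpoint longitude = +127.2° + (+79.4°)/2 = +127.2° + 39.7° = +166.9°.
(The naïve average (+127.2 + -153.4)/2 = -13.1° is on the wrong side of the globe.)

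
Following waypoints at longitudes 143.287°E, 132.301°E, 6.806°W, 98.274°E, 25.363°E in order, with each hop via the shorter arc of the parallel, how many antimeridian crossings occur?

Leg 1: +143.287° → +132.301°, shortest Δλ = -10.986° (west) — does not cross 180°.
Leg 2: +132.301° → -6.806°, shortest Δλ = -139.107° (west) — does not cross 180°.
Leg 3: -6.806° → +98.274°, shortest Δλ = 105.08° (east) — does not cross 180°.
Leg 4: +98.274° → +25.363°, shortest Δλ = -72.911° (west) — does not cross 180°.
Total crossings: 0.

0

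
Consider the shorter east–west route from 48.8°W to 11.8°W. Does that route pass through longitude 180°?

No

Signed shortest Δλ = ((-11.8 − -48.8 + 180) mod 360) − 180 = 37.0°.
Going east by 37.0° from -48.8° reaches -11.8° without touching 180°.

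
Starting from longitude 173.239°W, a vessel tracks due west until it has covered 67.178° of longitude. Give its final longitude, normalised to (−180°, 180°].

Start at -173.239°; shift −67.178° → -240.417°.
-240.417° lies outside (−180°, 180°]; add 360° → +119.583°.

119.583°E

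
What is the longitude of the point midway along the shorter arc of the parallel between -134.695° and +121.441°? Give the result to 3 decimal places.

Signed shortest Δλ from -134.695° to +121.441° is -103.864°.
Midpoint longitude = -134.695° + (-103.864°)/2 = -134.695° − 51.932° = -186.627°.
Normalise into (−180°, 180°]: +173.373°.
(The naïve average (-134.695 + +121.441)/2 = -6.627° is on the wrong side of the globe.)

+173.373°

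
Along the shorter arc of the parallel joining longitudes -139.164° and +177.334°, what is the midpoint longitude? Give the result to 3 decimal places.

-160.915°

Signed shortest Δλ from -139.164° to +177.334° is -43.502°.
Midpoint longitude = -139.164° + (-43.502°)/2 = -139.164° − 21.751° = -160.915°.
(The naïve average (-139.164 + +177.334)/2 = 19.085° is on the wrong side of the globe.)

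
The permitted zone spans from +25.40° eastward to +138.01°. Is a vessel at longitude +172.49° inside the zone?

No

Band width going east from +25.40° to +138.01°: ((138.01 − 25.40) mod 360) = 112.61°.
Offset of +172.49° east of the west edge: ((172.49 − 25.40) mod 360) = 147.09°.
147.09° > 112.61° ⇒ outside.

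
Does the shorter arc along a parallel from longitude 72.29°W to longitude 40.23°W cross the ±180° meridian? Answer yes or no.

No

Signed shortest Δλ = ((-40.23 − -72.29 + 180) mod 360) − 180 = 32.06°.
Going east by 32.06° from -72.29° reaches -40.23° without touching 180°.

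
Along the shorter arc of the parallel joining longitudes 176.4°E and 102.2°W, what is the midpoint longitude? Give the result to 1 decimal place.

Signed shortest Δλ from +176.4° to -102.2° is +81.4°.
Midpoint longitude = +176.4° + (+81.4°)/2 = +176.4° + 40.7° = +217.1°.
Normalise into (−180°, 180°]: -142.9°.
(The naïve average (+176.4 + -102.2)/2 = 37.1° is on the wrong side of the globe.)

142.9°W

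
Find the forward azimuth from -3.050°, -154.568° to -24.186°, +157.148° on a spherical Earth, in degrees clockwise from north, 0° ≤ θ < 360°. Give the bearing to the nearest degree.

241°

Δλ = 157.148 − -154.568 = 311.716°; wrapped into (−180°, 180°]: -48.284°.
θ = atan2( sin Δλ · cos φ₂ , cos φ₁ · sin φ₂ − sin φ₁ · cos φ₂ · cos Δλ )
  = atan2(-0.68093, -0.37682) = -118.960° → normalised to [0°, 360°): 241.040°.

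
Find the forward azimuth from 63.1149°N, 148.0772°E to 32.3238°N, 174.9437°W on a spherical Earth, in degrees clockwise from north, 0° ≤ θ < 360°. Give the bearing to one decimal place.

Δλ = -174.9437 − 148.0772 = -323.0209°; wrapped into (−180°, 180°]: 36.9791°.
θ = atan2( sin Δλ · cos φ₂ , cos φ₁ · sin φ₂ − sin φ₁ · cos φ₂ · cos Δλ )
  = atan2(0.50831, -0.36031) = 125.330° → normalised to [0°, 360°): 125.330°.

125.3°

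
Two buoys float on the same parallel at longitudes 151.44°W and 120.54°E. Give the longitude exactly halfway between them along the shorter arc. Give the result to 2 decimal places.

164.55°E

Signed shortest Δλ from -151.44° to +120.54° is -88.02°.
Midpoint longitude = -151.44° + (-88.02°)/2 = -151.44° − 44.01° = -195.45°.
Normalise into (−180°, 180°]: +164.55°.
(The naïve average (-151.44 + +120.54)/2 = -15.45° is on the wrong side of the globe.)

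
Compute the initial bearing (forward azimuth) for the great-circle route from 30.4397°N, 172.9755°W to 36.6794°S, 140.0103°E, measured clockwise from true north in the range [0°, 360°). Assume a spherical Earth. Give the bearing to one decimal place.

Δλ = 140.0103 − -172.9755 = 312.9858°; wrapped into (−180°, 180°]: -47.0142°.
θ = atan2( sin Δλ · cos φ₂ , cos φ₁ · sin φ₂ − sin φ₁ · cos φ₂ · cos Δλ )
  = atan2(-0.58667, -0.79203) = -143.472° → normalised to [0°, 360°): 216.528°.

216.5°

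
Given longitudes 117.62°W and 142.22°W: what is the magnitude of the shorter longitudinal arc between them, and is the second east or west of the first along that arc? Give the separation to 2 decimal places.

Raw difference: -142.22 − -117.62 = -24.6°.
Normalise into (−180°, 180°]: -24.6° stays -24.6°.
Negative ⇒ the second point lies to the west; separation 24.60°.

24.60° west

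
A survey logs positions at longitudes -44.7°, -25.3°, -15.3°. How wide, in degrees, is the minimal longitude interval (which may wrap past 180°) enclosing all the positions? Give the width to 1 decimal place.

29.4°

Sort the longitudes: -44.7°, -25.3°, -15.3°.
Eastward gaps between consecutive values (wrapping around): 19.4°, 10.0°, 330.6°.
Largest gap = 330.6° ⇒ minimal covering band is its complement: 360° − 330.6° = 29.4°.
Band runs from -44.7° eastward to -15.3°.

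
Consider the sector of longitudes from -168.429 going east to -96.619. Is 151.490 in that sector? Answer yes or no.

No

Band width going east from -168.429° to -96.619°: ((-96.619 − -168.429) mod 360) = 71.810°.
Offset of +151.490° east of the west edge: ((151.490 − -168.429) mod 360) = 319.919°.
319.919° > 71.810° ⇒ outside.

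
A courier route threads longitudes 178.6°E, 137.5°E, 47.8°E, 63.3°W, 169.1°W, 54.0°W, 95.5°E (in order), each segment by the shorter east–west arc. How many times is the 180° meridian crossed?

Leg 1: +178.6° → +137.5°, shortest Δλ = -41.1° (west) — does not cross 180°.
Leg 2: +137.5° → +47.8°, shortest Δλ = -89.7° (west) — does not cross 180°.
Leg 3: +47.8° → -63.3°, shortest Δλ = -111.1° (west) — does not cross 180°.
Leg 4: -63.3° → -169.1°, shortest Δλ = -105.8° (west) — does not cross 180°.
Leg 5: -169.1° → -54.0°, shortest Δλ = 115.1° (east) — does not cross 180°.
Leg 6: -54.0° → +95.5°, shortest Δλ = 149.5° (east) — does not cross 180°.
Total crossings: 0.

0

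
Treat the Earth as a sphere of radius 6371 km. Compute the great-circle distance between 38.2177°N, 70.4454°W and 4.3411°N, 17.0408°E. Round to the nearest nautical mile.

Δλ = 17.0408 − -70.4454 = 87.4862°.
Δφ = 4.3411 − 38.2177 = -33.8766°.
a = sin²(Δφ/2) + cos φ₁ · cos φ₂ · sin²(Δλ/2) = 0.459406.
c = 2·atan2(√a, √(1−a)) = 1.48952 rad → d = 6371·c ≈ 9489.72 km ≈ 5124.04 nmi.

5124 nmi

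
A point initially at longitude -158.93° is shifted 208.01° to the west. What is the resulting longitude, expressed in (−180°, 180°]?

-6.94°

Start at -158.93°; shift −208.01° → -366.94°.
-366.94° lies outside (−180°, 180°]; add 360° → -6.94°.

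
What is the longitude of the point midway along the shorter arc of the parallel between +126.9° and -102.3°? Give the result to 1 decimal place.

Signed shortest Δλ from +126.9° to -102.3° is +130.8°.
Midpoint longitude = +126.9° + (+130.8°)/2 = +126.9° + 65.4° = +192.3°.
Normalise into (−180°, 180°]: -167.7°.
(The naïve average (+126.9 + -102.3)/2 = 12.3° is on the wrong side of the globe.)

-167.7°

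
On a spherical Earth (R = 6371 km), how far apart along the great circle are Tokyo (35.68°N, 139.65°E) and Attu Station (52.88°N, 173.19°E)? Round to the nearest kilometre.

3237 km

Δλ = 173.19 − 139.65 = 33.54°.
Δφ = 52.88 − 35.68 = 17.20°.
a = sin²(Δφ/2) + cos φ₁ · cos φ₂ · sin²(Δλ/2) = 0.063170.
c = 2·atan2(√a, √(1−a)) = 0.50812 rad → d = 6371·c ≈ 3237.25 km.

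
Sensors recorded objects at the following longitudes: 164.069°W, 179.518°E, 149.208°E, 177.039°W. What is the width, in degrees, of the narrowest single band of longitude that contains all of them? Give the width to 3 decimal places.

Sort the longitudes: -177.039°, -164.069°, +149.208°, +179.518°.
Eastward gaps between consecutive values (wrapping around): 12.970°, 313.277°, 30.310°, 3.443°.
Largest gap = 313.277° ⇒ minimal covering band is its complement: 360° − 313.277° = 46.723°.
Band runs from +149.208° eastward to -164.069°, crossing the antimeridian.

46.723°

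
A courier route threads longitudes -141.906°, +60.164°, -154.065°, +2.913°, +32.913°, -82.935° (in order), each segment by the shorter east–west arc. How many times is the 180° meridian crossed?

2

Leg 1: -141.906° → +60.164°, shortest Δλ = -157.93° (west) — crosses 180°.
Leg 2: +60.164° → -154.065°, shortest Δλ = 145.771° (east) — crosses 180°.
Leg 3: -154.065° → +2.913°, shortest Δλ = 156.978° (east) — does not cross 180°.
Leg 4: +2.913° → +32.913°, shortest Δλ = 30.0° (east) — does not cross 180°.
Leg 5: +32.913° → -82.935°, shortest Δλ = -115.848° (west) — does not cross 180°.
Total crossings: 2.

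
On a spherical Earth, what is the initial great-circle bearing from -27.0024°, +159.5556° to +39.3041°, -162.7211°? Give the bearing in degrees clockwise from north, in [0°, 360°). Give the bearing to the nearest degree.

Δλ = -162.7211 − 159.5556 = -322.2767°; wrapped into (−180°, 180°]: 37.7233°.
θ = atan2( sin Δλ · cos φ₂ , cos φ₁ · sin φ₂ − sin φ₁ · cos φ₂ · cos Δλ )
  = atan2(0.47345, 0.84227) = 29.341° → normalised to [0°, 360°): 29.341°.

29°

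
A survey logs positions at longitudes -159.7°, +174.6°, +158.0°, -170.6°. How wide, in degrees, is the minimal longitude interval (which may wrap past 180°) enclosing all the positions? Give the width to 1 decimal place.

Sort the longitudes: -170.6°, -159.7°, +158.0°, +174.6°.
Eastward gaps between consecutive values (wrapping around): 10.9°, 317.7°, 16.6°, 14.8°.
Largest gap = 317.7° ⇒ minimal covering band is its complement: 360° − 317.7° = 42.3°.
Band runs from +158.0° eastward to -159.7°, crossing the antimeridian.

42.3°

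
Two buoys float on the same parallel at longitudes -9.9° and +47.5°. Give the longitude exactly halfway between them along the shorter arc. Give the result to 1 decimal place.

Signed shortest Δλ from -9.9° to +47.5° is +57.4°.
Midpoint longitude = -9.9° + (+57.4°)/2 = -9.9° + 28.7° = +18.8°.

+18.8°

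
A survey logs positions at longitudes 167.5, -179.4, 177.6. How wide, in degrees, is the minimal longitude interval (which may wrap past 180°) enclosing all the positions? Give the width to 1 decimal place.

13.1°

Sort the longitudes: -179.4°, +167.5°, +177.6°.
Eastward gaps between consecutive values (wrapping around): 346.9°, 10.1°, 3.0°.
Largest gap = 346.9° ⇒ minimal covering band is its complement: 360° − 346.9° = 13.1°.
Band runs from +167.5° eastward to -179.4°, crossing the antimeridian.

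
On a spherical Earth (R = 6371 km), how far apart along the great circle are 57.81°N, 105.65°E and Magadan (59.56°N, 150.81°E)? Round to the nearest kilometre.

2567 km

Δλ = 150.81 − 105.65 = 45.16°.
Δφ = 59.56 − 57.81 = 1.75°.
a = sin²(Δφ/2) + cos φ₁ · cos φ₂ · sin²(Δλ/2) = 0.040026.
c = 2·atan2(√a, √(1−a)) = 0.40285 rad → d = 6371·c ≈ 2566.54 km.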